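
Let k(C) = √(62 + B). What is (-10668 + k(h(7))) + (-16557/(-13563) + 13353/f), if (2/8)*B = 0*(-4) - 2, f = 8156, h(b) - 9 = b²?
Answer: -393258726491/36873276 + 3*√6 ≈ -10658.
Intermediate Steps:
h(b) = 9 + b²
B = -8 (B = 4*(0*(-4) - 2) = 4*(0 - 2) = 4*(-2) = -8)
k(C) = 3*√6 (k(C) = √(62 - 8) = √54 = 3*√6)
(-10668 + k(h(7))) + (-16557/(-13563) + 13353/f) = (-10668 + 3*√6) + (-16557/(-13563) + 13353/8156) = (-10668 + 3*√6) + (-16557*(-1/13563) + 13353*(1/8156)) = (-10668 + 3*√6) + (5519/4521 + 13353/8156) = (-10668 + 3*√6) + 105381877/36873276 = -393258726491/36873276 + 3*√6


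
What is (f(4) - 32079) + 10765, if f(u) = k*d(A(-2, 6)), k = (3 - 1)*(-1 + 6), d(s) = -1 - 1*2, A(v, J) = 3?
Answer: -21344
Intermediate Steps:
d(s) = -3 (d(s) = -1 - 2 = -3)
k = 10 (k = 2*5 = 10)
f(u) = -30 (f(u) = 10*(-3) = -30)
(f(4) - 32079) + 10765 = (-30 - 32079) + 10765 = -32109 + 10765 = -21344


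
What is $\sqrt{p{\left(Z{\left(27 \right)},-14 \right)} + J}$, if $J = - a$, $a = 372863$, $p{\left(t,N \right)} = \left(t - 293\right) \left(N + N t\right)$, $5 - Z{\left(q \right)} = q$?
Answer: $i \sqrt{465473} \approx 682.26 i$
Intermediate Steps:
$Z{\left(q \right)} = 5 - q$
$p{\left(t,N \right)} = \left(-293 + t\right) \left(N + N t\right)$
$J = -372863$ ($J = \left(-1\right) 372863 = -372863$)
$\sqrt{p{\left(Z{\left(27 \right)},-14 \right)} + J} = \sqrt{- 14 \left(-293 + \left(5 - 27\right)^{2} - 292 \left(5 - 27\right)\right) - 372863} = \sqrt{- 14 \left(-293 + \left(-22\right)^{2} - -6424\right) - 372863} = \sqrt{- 14 \left(-293 + 484 + 6424\right) - 372863} = \sqrt{\left(-14\right) 6615 - 372863} = \sqrt{-92610 - 372863} = \sqrt{-465473} = i \sqrt{465473}$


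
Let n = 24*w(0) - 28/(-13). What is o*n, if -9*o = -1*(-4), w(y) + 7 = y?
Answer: 8624/117 ≈ 73.709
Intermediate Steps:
w(y) = -7 + y
n = -2156/13 (n = 24*(-7 + 0) - 28/(-13) = 24*(-7) - 28*(-1/13) = -168 + 28/13 = -2156/13 ≈ -165.85)
o = -4/9 (o = -(-1)*(-4)/9 = -⅑*4 = -4/9 ≈ -0.44444)
o*n = -4/9*(-2156/13) = 8624/117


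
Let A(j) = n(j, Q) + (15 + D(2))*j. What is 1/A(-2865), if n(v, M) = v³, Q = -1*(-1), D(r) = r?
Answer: -1/23516613330 ≈ -4.2523e-11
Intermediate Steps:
Q = 1
A(j) = j³ + 17*j (A(j) = j³ + (15 + 2)*j = j³ + 17*j)
1/A(-2865) = 1/(-2865*(17 + (-2865)²)) = 1/(-2865*(17 + 8208225)) = 1/(-2865*8208242) = 1/(-23516613330) = -1/23516613330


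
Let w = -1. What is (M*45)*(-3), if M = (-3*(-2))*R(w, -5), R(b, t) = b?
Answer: 810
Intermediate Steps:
M = -6 (M = -3*(-2)*(-1) = 6*(-1) = -6)
(M*45)*(-3) = -6*45*(-3) = -270*(-3) = 810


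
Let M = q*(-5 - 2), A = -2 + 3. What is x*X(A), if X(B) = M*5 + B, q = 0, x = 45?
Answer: 45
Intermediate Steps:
A = 1
M = 0 (M = 0*(-5 - 2) = 0*(-7) = 0)
X(B) = B (X(B) = 0*5 + B = 0 + B = B)
x*X(A) = 45*1 = 45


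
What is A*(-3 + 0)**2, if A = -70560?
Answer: -635040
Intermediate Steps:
A*(-3 + 0)**2 = -70560*(-3 + 0)**2 = -70560*(-3)**2 = -70560*9 = -635040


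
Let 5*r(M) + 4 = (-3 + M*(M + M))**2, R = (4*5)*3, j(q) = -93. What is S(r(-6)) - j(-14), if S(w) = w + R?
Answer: 5522/5 ≈ 1104.4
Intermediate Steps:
R = 60 (R = 20*3 = 60)
r(M) = -4/5 + (-3 + 2*M**2)**2/5 (r(M) = -4/5 + (-3 + M*(M + M))**2/5 = -4/5 + (-3 + M*(2*M))**2/5 = -4/5 + (-3 + 2*M**2)**2/5)
S(w) = 60 + w (S(w) = w + 60 = 60 + w)
S(r(-6)) - j(-14) = (60 + (-4/5 + (-3 + 2*(-6)**2)**2/5)) - 1*(-93) = (60 + (-4/5 + (-3 + 2*36)**2/5)) + 93 = (60 + (-4/5 + (-3 + 72)**2/5)) + 93 = (60 + (-4/5 + (1/5)*69**2)) + 93 = (60 + (-4/5 + (1/5)*4761)) + 93 = (60 + (-4/5 + 4761/5)) + 93 = (60 + 4757/5) + 93 = 5057/5 + 93 = 5522/5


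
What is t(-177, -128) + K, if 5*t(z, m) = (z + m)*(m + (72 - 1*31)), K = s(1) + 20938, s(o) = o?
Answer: 26246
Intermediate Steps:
K = 20939 (K = 1 + 20938 = 20939)
t(z, m) = (41 + m)*(m + z)/5 (t(z, m) = ((z + m)*(m + (72 - 1*31)))/5 = ((m + z)*(m + (72 - 31)))/5 = ((m + z)*(m + 41))/5 = ((m + z)*(41 + m))/5 = ((41 + m)*(m + z))/5 = (41 + m)*(m + z)/5)
t(-177, -128) + K = ((1/5)*(-128)**2 + (41/5)*(-128) + (41/5)*(-177) + (1/5)*(-128)*(-177)) + 20939 = ((1/5)*16384 - 5248/5 - 7257/5 + 22656/5) + 20939 = (16384/5 - 5248/5 - 7257/5 + 22656/5) + 20939 = 5307 + 20939 = 26246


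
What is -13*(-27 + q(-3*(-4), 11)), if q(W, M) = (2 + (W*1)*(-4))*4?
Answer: 2743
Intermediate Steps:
q(W, M) = 8 - 16*W (q(W, M) = (2 + W*(-4))*4 = (2 - 4*W)*4 = 8 - 16*W)
-13*(-27 + q(-3*(-4), 11)) = -13*(-27 + (8 - (-16)*3*(-4))) = -13*(-27 + (8 - (-16)*(-12))) = -13*(-27 + (8 - 16*12)) = -13*(-27 + (8 - 192)) = -13*(-27 - 184) = -13*(-211) = 2743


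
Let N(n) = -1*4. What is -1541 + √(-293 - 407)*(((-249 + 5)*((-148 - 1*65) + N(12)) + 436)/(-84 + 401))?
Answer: -1541 + 533840*I*√7/317 ≈ -1541.0 + 4455.5*I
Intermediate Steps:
N(n) = -4
-1541 + √(-293 - 407)*(((-249 + 5)*((-148 - 1*65) + N(12)) + 436)/(-84 + 401)) = -1541 + √(-293 - 407)*(((-249 + 5)*((-148 - 1*65) - 4) + 436)/(-84 + 401)) = -1541 + √(-700)*((-244*((-148 - 65) - 4) + 436)/317) = -1541 + (10*I*√7)*((-244*(-213 - 4) + 436)*(1/317)) = -1541 + (10*I*√7)*((-244*(-217) + 436)*(1/317)) = -1541 + (10*I*√7)*((52948 + 436)*(1/317)) = -1541 + (10*I*√7)*(53384*(1/317)) = -1541 + (10*I*√7)*(53384/317) = -1541 + 533840*I*√7/317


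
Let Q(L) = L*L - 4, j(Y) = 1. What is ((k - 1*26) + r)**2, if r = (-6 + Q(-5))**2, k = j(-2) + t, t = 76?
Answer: 76176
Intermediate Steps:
Q(L) = -4 + L**2 (Q(L) = L**2 - 4 = -4 + L**2)
k = 77 (k = 1 + 76 = 77)
r = 225 (r = (-6 + (-4 + (-5)**2))**2 = (-6 + (-4 + 25))**2 = (-6 + 21)**2 = 15**2 = 225)
((k - 1*26) + r)**2 = ((77 - 1*26) + 225)**2 = ((77 - 26) + 225)**2 = (51 + 225)**2 = 276**2 = 76176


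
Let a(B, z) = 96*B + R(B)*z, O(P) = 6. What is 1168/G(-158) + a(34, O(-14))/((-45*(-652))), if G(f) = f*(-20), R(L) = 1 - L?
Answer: 183157/386310 ≈ 0.47412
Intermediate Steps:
G(f) = -20*f
a(B, z) = 96*B + z*(1 - B) (a(B, z) = 96*B + (1 - B)*z = 96*B + z*(1 - B))
1168/G(-158) + a(34, O(-14))/((-45*(-652))) = 1168/((-20*(-158))) + (96*34 - 1*6*(-1 + 34))/((-45*(-652))) = 1168/3160 + (3264 - 1*6*33)/29340 = 1168*(1/3160) + (3264 - 198)*(1/29340) = 146/395 + 3066*(1/29340) = 146/395 + 511/4890 = 183157/386310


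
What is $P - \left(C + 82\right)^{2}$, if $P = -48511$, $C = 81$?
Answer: $-75080$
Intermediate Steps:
$P - \left(C + 82\right)^{2} = -48511 - \left(81 + 82\right)^{2} = -48511 - 163^{2} = -48511 - 26569 = -75080$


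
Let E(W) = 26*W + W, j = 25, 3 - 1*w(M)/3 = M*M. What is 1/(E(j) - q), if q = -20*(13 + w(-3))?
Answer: 1/575 ≈ 0.0017391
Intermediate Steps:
w(M) = 9 - 3*M² (w(M) = 9 - 3*M*M = 9 - 3*M²)
E(W) = 27*W
q = 100 (q = -20*(13 + (9 - 3*(-3)²)) = -20*(13 + (9 - 3*9)) = -20*(13 + (9 - 27)) = -20*(13 - 18) = -20*(-5) = 100)
1/(E(j) - q) = 1/(27*25 - 1*100) = 1/(675 - 100) = 1/575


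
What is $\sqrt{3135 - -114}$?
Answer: $57$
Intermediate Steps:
$\sqrt{3135 - -114} = \sqrt{3135 + 114} = \sqrt{3249} = 57$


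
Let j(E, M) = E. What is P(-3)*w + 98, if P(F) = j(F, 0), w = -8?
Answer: 122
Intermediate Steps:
P(F) = F
P(-3)*w + 98 = -3*(-8) + 98 = 24 + 98 = 122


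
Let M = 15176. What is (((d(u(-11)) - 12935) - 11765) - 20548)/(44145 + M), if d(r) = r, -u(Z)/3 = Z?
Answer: -45215/59321 ≈ -0.76221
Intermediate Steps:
u(Z) = -3*Z
(((d(u(-11)) - 12935) - 11765) - 20548)/(44145 + M) = (((-3*(-11) - 12935) - 11765) - 20548)/(44145 + 15176) = (((33 - 12935) - 11765) - 20548)/59321 = ((-12902 - 11765) - 20548)*(1/59321) = (-24667 - 20548)*(1/59321) = -45215*1/59321 = -45215/59321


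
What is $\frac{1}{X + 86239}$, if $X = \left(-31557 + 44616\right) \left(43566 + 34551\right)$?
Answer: $\frac{1}{1020216142} \approx 9.8018 \cdot 10^{-10}$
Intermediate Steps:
$X = 1020129903$ ($X = 13059 \cdot 78117 = 1020129903$)
$\frac{1}{X + 86239} = \frac{1}{1020129903 + 86239} = \frac{1}{1020216142}$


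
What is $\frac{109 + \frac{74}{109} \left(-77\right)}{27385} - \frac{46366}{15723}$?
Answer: $- \frac{138303671881}{46932604695} \approx -2.9469$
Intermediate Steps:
$\frac{109 + \frac{74}{109} \left(-77\right)}{27385} - \frac{46366}{15723} = \left(109 + 74 \cdot \frac{1}{109} \left(-77\right)\right) \frac{1}{27385} - \frac{46366}{15723} = \left(109 + \frac{74}{109} \left(-77\right)\right) \frac{1}{27385} - \frac{46366}{15723} = \left(109 - \frac{5698}{109}\right) \frac{1}{27385} - \frac{46366}{15723} = \frac{6183}{109} \cdot \frac{1}{27385} - \frac{46366}{15723} = \frac{6183}{2984965} - \frac{46366}{15723} = - \frac{138303671881}{46932604695}$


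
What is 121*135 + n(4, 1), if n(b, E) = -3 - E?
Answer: 16331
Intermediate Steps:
121*135 + n(4, 1) = 121*135 + (-3 - 1*1) = 16335 + (-3 - 1) = 16335 - 4 = 16331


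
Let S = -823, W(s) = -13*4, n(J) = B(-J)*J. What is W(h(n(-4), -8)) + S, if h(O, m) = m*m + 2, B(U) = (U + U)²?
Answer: -875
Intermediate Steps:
B(U) = 4*U² (B(U) = (2*U)² = 4*U²)
n(J) = 4*J³ (n(J) = (4*(-J)²)*J = (4*J²)*J = 4*J³)
h(O, m) = 2 + m² (h(O, m) = m² + 2 = 2 + m²)
W(s) = -52
W(h(n(-4), -8)) + S = -52 - 823 = -875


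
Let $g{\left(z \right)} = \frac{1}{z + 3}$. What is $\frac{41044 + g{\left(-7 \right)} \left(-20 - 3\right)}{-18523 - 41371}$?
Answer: $- \frac{164199}{239576} \approx -0.68537$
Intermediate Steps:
$g{\left(z \right)} = \frac{1}{3 + z}$
$\frac{41044 + g{\left(-7 \right)} \left(-20 - 3\right)}{-18523 - 41371} = \frac{41044 + \frac{-20 - 3}{3 - 7}}{-18523 - 41371} = \frac{41044 + \frac{1}{-4} \left(-23\right)}{-59894} = \left(41044 - - \frac{23}{4}\right) \left(- \frac{1}{59894}\right) = \left(41044 + \frac{23}{4}\right) \left(- \frac{1}{59894}\right) = \frac{164199}{4} \left(- \frac{1}{59894}\right) = - \frac{164199}{239576}$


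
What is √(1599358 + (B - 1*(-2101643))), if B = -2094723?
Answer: √1606278 ≈ 1267.4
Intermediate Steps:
√(1599358 + (B - 1*(-2101643))) = √(1599358 + (-2094723 - 1*(-2101643))) = √(1599358 + (-2094723 + 2101643)) = √(1599358 + 6920) = √1606278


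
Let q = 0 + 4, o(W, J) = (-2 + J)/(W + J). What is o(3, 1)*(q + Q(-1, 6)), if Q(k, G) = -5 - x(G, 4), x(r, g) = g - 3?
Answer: ½ ≈ 0.50000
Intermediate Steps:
x(r, g) = -3 + g
Q(k, G) = -6 (Q(k, G) = -5 - (-3 + 4) = -5 - 1*1 = -5 - 1 = -6)
o(W, J) = (-2 + J)/(J + W)
q = 4
o(3, 1)*(q + Q(-1, 6)) = ((-2 + 1)/(1 + 3))*(4 - 6) = (-1/4)*(-2) = ((¼)*(-1))*(-2) = -¼*(-2) = ½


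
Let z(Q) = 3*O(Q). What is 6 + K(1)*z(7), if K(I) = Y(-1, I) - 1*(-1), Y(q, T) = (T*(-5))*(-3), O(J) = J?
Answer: 342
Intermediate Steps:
Y(q, T) = 15*T (Y(q, T) = -5*T*(-3) = 15*T)
z(Q) = 3*Q
K(I) = 1 + 15*I (K(I) = 15*I - 1*(-1) = 15*I + 1 = 1 + 15*I)
6 + K(1)*z(7) = 6 + (1 + 15*1)*(3*7) = 6 + (1 + 15)*21 = 6 + 16*21 = 6 + 336 = 342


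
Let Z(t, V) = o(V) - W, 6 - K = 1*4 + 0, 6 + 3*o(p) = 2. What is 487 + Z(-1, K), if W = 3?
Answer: 1448/3 ≈ 482.67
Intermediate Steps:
o(p) = -4/3 (o(p) = -2 + (1/3)*2 = -2 + 2/3 = -4/3)
K = 2 (K = 6 - (1*4 + 0) = 6 - (4 + 0) = 6 - 1*4 = 6 - 4 = 2)
Z(t, V) = -13/3 (Z(t, V) = -4/3 - 1*3 = -4/3 - 3 = -13/3)
487 + Z(-1, K) = 487 - 13/3 = 1448/3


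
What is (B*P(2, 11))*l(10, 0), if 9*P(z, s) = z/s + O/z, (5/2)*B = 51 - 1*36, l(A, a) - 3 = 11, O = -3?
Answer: -406/33 ≈ -12.303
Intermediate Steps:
l(A, a) = 14 (l(A, a) = 3 + 11 = 14)
B = 6 (B = 2*(51 - 1*36)/5 = 2*(51 - 36)/5 = (⅖)*15 = 6)
P(z, s) = -1/(3*z) + z/(9*s) (P(z, s) = (z/s - 3/z)/9 = (-3/z + z/s)/9 = -1/(3*z) + z/(9*s))
(B*P(2, 11))*l(10, 0) = (6*(-⅓/2 + (⅑)*2/11))*14 = (6*(-⅓*½ + (⅑)*2*(1/11)))*14 = (6*(-⅙ + 2/99))*14 = (6*(-29/198))*14 = -29/33*14 = -406/33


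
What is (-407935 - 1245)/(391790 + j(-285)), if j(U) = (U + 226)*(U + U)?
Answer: -20459/21271 ≈ -0.96183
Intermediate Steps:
j(U) = 2*U*(226 + U) (j(U) = (226 + U)*(2*U) = 2*U*(226 + U))
(-407935 - 1245)/(391790 + j(-285)) = (-407935 - 1245)/(391790 + 2*(-285)*(226 - 285)) = -409180/(391790 + 2*(-285)*(-59)) = -409180/(391790 + 33630) = -409180/425420 = -409180*1/425420 = -20459/21271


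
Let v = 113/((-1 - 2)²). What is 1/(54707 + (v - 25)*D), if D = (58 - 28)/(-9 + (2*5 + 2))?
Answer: 9/491243 ≈ 1.8321e-5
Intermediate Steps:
D = 10 (D = 30/(-9 + (10 + 2)) = 30/(-9 + 12) = 30/3 = 30*(⅓) = 10)
v = 113/9 (v = 113/((-3)²) = 113/9 ≈ 12.556)
1/(54707 + (v - 25)*D) = 1/(54707 + (113/9 - 25)*10) = 1/(54707 - 112/9*10) = 1/(54707 - 1120/9) = 1/(491243/9) = 9/491243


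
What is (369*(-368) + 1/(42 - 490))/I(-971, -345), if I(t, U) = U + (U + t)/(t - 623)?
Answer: 48485349149/122889536 ≈ 394.54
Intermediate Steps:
I(t, U) = U + (U + t)/(-623 + t)
(369*(-368) + 1/(42 - 490))/I(-971, -345) = (369*(-368) + 1/(42 - 490))/(((-971 - 622*(-345) - 345*(-971))/(-623 - 971))) = (-135792 + 1/(-448))/(((-971 + 214590 + 334995)/(-1594))) = (-135792 - 1/448)/((-1/1594*548614)) = -60834817/(448*(-274307/797)) = -60834817/448*(-797/274307) = 48485349149/122889536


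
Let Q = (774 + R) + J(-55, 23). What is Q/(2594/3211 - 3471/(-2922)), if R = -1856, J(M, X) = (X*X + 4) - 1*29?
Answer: -1807703092/6241683 ≈ -289.62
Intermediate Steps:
J(M, X) = -25 + X**2 (J(M, X) = (X**2 + 4) - 29 = (4 + X**2) - 29 = -25 + X**2)
Q = -578 (Q = (774 - 1856) + (-25 + 23**2) = -1082 + (-25 + 529) = -1082 + 504 = -578)
Q/(2594/3211 - 3471/(-2922)) = -578/(2594/3211 - 3471/(-2922)) = -578/(2594*(1/3211) - 3471*(-1/2922)) = -578/(2594/3211 + 1157/974) = -578/6241683/3127514 = -578*3127514/6241683 = -1807703092/6241683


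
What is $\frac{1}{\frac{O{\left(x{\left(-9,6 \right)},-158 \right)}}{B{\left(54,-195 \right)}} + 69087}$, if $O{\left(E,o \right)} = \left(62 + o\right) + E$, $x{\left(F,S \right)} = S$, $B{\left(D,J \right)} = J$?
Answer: $\frac{13}{898137} \approx 1.4474 \cdot 10^{-5}$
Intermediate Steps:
$O{\left(E,o \right)} = 62 + E + o$
$\frac{1}{\frac{O{\left(x{\left(-9,6 \right)},-158 \right)}}{B{\left(54,-195 \right)}} + 69087} = \frac{1}{\frac{62 + 6 - 158}{-195} + 69087} = \frac{1}{\left(-90\right) \left(- \frac{1}{195}\right) + 69087} = \frac{1}{\frac{6}{13} + 69087} = \frac{1}{\frac{898137}{13}} = \frac{13}{898137}$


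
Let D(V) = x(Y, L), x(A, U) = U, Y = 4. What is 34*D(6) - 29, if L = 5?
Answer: 141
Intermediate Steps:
D(V) = 5
34*D(6) - 29 = 34*5 - 29 = 170 - 29 = 141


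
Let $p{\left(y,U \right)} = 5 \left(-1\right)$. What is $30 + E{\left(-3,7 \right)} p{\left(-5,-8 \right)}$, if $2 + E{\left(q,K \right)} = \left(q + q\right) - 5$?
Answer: $95$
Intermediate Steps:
$p{\left(y,U \right)} = -5$
$E{\left(q,K \right)} = -7 + 2 q$ ($E{\left(q,K \right)} = -2 + \left(\left(q + q\right) - 5\right) = -2 + \left(2 q - 5\right) = -2 + \left(-5 + 2 q\right) = -7 + 2 q$)
$30 + E{\left(-3,7 \right)} p{\left(-5,-8 \right)} = 30 + \left(-7 + 2 \left(-3\right)\right) \left(-5\right) = 30 + \left(-7 - 6\right) \left(-5\right) = 30 - -65 = 30 + 65 = 95$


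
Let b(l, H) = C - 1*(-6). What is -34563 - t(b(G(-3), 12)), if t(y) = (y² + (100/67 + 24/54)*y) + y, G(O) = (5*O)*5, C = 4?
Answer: -20919499/603 ≈ -34692.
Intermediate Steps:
G(O) = 25*O
b(l, H) = 10 (b(l, H) = 4 - 1*(-6) = 4 + 6 = 10)
t(y) = y² + 1771*y/603 (t(y) = (y² + (100*(1/67) + 24*(1/54))*y) + y = (y² + (100/67 + 4/9)*y) + y = (y² + 1168*y/603) + y = y² + 1771*y/603)
-34563 - t(b(G(-3), 12)) = -34563 - 10*(1771 + 603*10)/603 = -34563 - 10*(1771 + 6030)/603 = -34563 - 10*7801/603 = -34563 - 1*78010/603 = -34563 - 78010/603 = -20919499/603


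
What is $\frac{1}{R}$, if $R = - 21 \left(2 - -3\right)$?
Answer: $- \frac{1}{105} \approx -0.0095238$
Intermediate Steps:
$R = -105$ ($R = - 21 \left(2 + 3\right) = \left(-21\right) 5 = -105$)
$\frac{1}{R} = \frac{1}{-105} = - \frac{1}{105}$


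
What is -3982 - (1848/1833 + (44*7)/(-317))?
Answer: -771268718/193687 ≈ -3982.0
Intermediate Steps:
-3982 - (1848/1833 + (44*7)/(-317)) = -3982 - (1848*(1/1833) + 308*(-1/317)) = -3982 - (616/611 - 308/317) = -3982 - 1*7084/193687 = -3982 - 7084/193687 = -771268718/193687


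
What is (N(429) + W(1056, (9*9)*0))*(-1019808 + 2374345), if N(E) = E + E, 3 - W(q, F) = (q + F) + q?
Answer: -1694525787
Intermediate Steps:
W(q, F) = 3 - F - 2*q (W(q, F) = 3 - ((q + F) + q) = 3 - ((F + q) + q) = 3 - (F + 2*q) = 3 + (-F - 2*q) = 3 - F - 2*q)
N(E) = 2*E
(N(429) + W(1056, (9*9)*0))*(-1019808 + 2374345) = (2*429 + (3 - 9*9*0 - 2*1056))*(-1019808 + 2374345) = (858 + (3 - 81*0 - 2112))*1354537 = (858 + (3 - 1*0 - 2112))*1354537 = (858 + (3 + 0 - 2112))*1354537 = (858 - 2109)*1354537 = -1251*1354537 = -1694525787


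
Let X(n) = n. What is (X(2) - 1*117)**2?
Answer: 13225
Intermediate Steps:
(X(2) - 1*117)**2 = (2 - 1*117)**2 = (2 - 117)**2 = (-115)**2 = 13225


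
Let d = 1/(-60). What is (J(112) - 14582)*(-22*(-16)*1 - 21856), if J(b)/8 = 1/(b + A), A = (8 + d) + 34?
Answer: 2897075177472/9239 ≈ 3.1357e+8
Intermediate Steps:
d = -1/60 ≈ -0.016667
A = 2519/60 (A = (8 - 1/60) + 34 = 479/60 + 34 = 2519/60 ≈ 41.983)
J(b) = 8/(2519/60 + b) (J(b) = 8/(b + 2519/60) = 8/(2519/60 + b))
(J(112) - 14582)*(-22*(-16)*1 - 21856) = (480/(2519 + 60*112) - 14582)*(-22*(-16)*1 - 21856) = (480/(2519 + 6720) - 14582)*(352*1 - 21856) = (480/9239 - 14582)*(352 - 21856) = (480*(1/9239) - 14582)*(-21504) = (480/9239 - 14582)*(-21504) = -134722618/9239*(-21504) = 2897075177472/9239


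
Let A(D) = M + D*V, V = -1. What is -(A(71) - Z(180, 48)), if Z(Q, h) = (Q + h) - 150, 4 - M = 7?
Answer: 152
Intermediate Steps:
M = -3 (M = 4 - 1*7 = 4 - 7 = -3)
Z(Q, h) = -150 + Q + h
A(D) = -3 - D (A(D) = -3 + D*(-1) = -3 - D)
-(A(71) - Z(180, 48)) = -((-3 - 1*71) - (-150 + 180 + 48)) = -((-3 - 71) - 1*78) = -(-74 - 78) = -1*(-152) = 152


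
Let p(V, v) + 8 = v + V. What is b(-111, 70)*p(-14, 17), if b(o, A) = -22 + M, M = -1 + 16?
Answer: 35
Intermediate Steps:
p(V, v) = -8 + V + v (p(V, v) = -8 + (v + V) = -8 + (V + v) = -8 + V + v)
M = 15
b(o, A) = -7 (b(o, A) = -22 + 15 = -7)
b(-111, 70)*p(-14, 17) = -7*(-8 - 14 + 17) = -7*(-5) = 35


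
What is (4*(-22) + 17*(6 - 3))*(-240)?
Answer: 8880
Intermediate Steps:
(4*(-22) + 17*(6 - 3))*(-240) = (-88 + 17*3)*(-240) = (-88 + 51)*(-240) = -37*(-240) = 8880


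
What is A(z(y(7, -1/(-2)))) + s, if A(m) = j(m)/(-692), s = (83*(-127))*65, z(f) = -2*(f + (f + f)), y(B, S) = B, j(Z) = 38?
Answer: -237067109/346 ≈ -6.8517e+5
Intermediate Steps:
z(f) = -6*f (z(f) = -2*(f + 2*f) = -6*f)
s = -685165 (s = -10541*65 = -685165)
A(m) = -19/346 (A(m) = 38/(-692) = 38*(-1/692) = -19/346)
A(z(y(7, -1/(-2)))) + s = -19/346 - 685165 = -237067109/346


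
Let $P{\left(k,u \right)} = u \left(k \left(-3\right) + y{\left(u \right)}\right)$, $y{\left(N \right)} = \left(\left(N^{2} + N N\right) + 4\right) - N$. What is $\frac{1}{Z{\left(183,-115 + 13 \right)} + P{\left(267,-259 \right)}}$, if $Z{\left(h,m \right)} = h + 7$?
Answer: $- \frac{1}{34608426} \approx -2.8895 \cdot 10^{-8}$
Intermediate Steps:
$y{\left(N \right)} = 4 - N + 2 N^{2}$ ($y{\left(N \right)} = \left(\left(N^{2} + N^{2}\right) + 4\right) - N = \left(2 N^{2} + 4\right) - N = \left(4 + 2 N^{2}\right) - N = 4 - N + 2 N^{2}$)
$Z{\left(h,m \right)} = 7 + h$
$P{\left(k,u \right)} = u \left(4 - u - 3 k + 2 u^{2}\right)$ ($P{\left(k,u \right)} = u \left(k \left(-3\right) + \left(4 - u + 2 u^{2}\right)\right) = u \left(- 3 k + \left(4 - u + 2 u^{2}\right)\right) = u \left(4 - u - 3 k + 2 u^{2}\right)$)
$\frac{1}{Z{\left(183,-115 + 13 \right)} + P{\left(267,-259 \right)}} = \frac{1}{\left(7 + 183\right) - 259 \left(4 - -259 - 801 + 2 \left(-259\right)^{2}\right)} = \frac{1}{190 - 259 \left(4 + 259 - 801 + 2 \cdot 67081\right)} = \frac{1}{190 - 259 \left(4 + 259 - 801 + 134162\right)} = \frac{1}{190 - 34608616} = \frac{1}{-34608426} = - \frac{1}{34608426}$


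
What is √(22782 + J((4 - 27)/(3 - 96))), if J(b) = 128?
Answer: √22910 ≈ 151.36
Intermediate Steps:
√(22782 + J((4 - 27)/(3 - 96))) = √(22782 + 128) = √22910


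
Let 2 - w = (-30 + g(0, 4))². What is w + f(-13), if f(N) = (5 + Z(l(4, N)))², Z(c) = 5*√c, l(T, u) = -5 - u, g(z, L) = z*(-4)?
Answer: -673 + 100*√2 ≈ -531.58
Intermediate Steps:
g(z, L) = -4*z
f(N) = (5 + 5*√(-5 - N))²
w = -898 (w = 2 - (-30 - 4*0)² = 2 - (-30 + 0)² = 2 - 1*(-30)² = 2 - 1*900 = 2 - 900 = -898)
w + f(-13) = -898 + 25*(1 + √(-5 - 1*(-13)))² = -898 + 25*(1 + √(-5 + 13))² = -898 + 25*(1 + √8)² = -898 + 25*(1 + 2*√2)²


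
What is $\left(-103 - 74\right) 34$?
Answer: $-6018$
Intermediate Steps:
$\left(-103 - 74\right) 34 = \left(-177\right) 34 = -6018$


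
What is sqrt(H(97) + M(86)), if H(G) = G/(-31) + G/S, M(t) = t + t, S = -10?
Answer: 7*sqrt(312170)/310 ≈ 12.616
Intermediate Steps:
M(t) = 2*t
H(G) = -41*G/310 (H(G) = G/(-31) + G/(-10) = G*(-1/31) + G*(-1/10) = -G/31 - G/10 = -41*G/310)
sqrt(H(97) + M(86)) = sqrt(-41/310*97 + 2*86) = sqrt(-3977/310 + 172) = sqrt(49343/310) = 7*sqrt(312170)/310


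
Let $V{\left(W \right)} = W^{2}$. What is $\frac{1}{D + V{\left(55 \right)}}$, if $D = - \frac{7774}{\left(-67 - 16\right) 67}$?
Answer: $\frac{5561}{16829799} \approx 0.00033043$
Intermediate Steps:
$D = \frac{7774}{5561}$ ($D = - \frac{7774}{\left(-67 - 16\right) 67} = - \frac{7774}{\left(-83\right) 67} = - \frac{7774}{-5561} = \left(-7774\right) \left(- \frac{1}{5561}\right) = \frac{7774}{5561} \approx 1.3979$)
$\frac{1}{D + V{\left(55 \right)}} = \frac{1}{\frac{7774}{5561} + 55^{2}} = \frac{1}{\frac{7774}{5561} + 3025} = \frac{1}{\frac{16829799}{5561}} = \frac{5561}{16829799}$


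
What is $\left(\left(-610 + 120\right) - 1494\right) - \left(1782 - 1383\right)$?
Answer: $-2383$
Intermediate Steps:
$\left(\left(-610 + 120\right) - 1494\right) - \left(1782 - 1383\right) = \left(-490 - 1494\right) - \left(1782 - 1383\right) = -1984 - 399 = -2383$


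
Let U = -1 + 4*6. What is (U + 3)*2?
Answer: 52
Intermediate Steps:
U = 23 (U = -1 + 24 = 23)
(U + 3)*2 = (23 + 3)*2 = 26*2 = 52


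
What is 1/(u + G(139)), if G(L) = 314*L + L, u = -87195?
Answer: -1/43410 ≈ -2.3036e-5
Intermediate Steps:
G(L) = 315*L
1/(u + G(139)) = 1/(-87195 + 315*139) = 1/(-87195 + 43785) = 1/(-43410) = -1/43410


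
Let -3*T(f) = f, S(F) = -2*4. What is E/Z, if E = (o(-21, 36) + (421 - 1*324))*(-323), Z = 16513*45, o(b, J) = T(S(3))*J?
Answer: -62339/743085 ≈ -0.083892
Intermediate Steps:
S(F) = -8
T(f) = -f/3
o(b, J) = 8*J/3 (o(b, J) = (-⅓*(-8))*J = 8*J/3)
Z = 743085
E = -62339 (E = ((8/3)*36 + (421 - 1*324))*(-323) = (96 + (421 - 324))*(-323) = (96 + 97)*(-323) = 193*(-323) = -62339)
E/Z = -62339/743085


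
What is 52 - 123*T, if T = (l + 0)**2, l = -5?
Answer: -3023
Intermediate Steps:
T = 25 (T = (-5 + 0)**2 = (-5)**2 = 25)
52 - 123*T = 52 - 123*25 = 52 - 3075 = -3023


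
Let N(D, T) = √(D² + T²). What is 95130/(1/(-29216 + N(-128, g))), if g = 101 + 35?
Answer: -2779318080 + 761040*√545 ≈ -2.7616e+9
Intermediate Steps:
g = 136
95130/(1/(-29216 + N(-128, g))) = 95130/(1/(-29216 + √((-128)² + 136²))) = 95130/(1/(-29216 + √(16384 + 18496))) = 95130/(1/(-29216 + √34880)) = 95130/(1/(-29216 + 8*√545)) = 95130*(-29216 + 8*√545) = -2779318080 + 761040*√545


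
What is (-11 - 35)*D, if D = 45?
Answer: -2070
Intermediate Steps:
(-11 - 35)*D = (-11 - 35)*45 = -46*45 = -2070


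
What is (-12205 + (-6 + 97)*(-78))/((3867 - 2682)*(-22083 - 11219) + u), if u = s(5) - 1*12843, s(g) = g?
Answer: 19303/39475708 ≈ 0.00048898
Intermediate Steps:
u = -12838 (u = 5 - 1*12843 = 5 - 12843 = -12838)
(-12205 + (-6 + 97)*(-78))/((3867 - 2682)*(-22083 - 11219) + u) = (-12205 + (-6 + 97)*(-78))/((3867 - 2682)*(-22083 - 11219) - 12838) = (-12205 + 91*(-78))/(1185*(-33302) - 12838) = (-12205 - 7098)/(-39462870 - 12838) = -19303/(-39475708) = -19303*(-1/39475708) = 19303/39475708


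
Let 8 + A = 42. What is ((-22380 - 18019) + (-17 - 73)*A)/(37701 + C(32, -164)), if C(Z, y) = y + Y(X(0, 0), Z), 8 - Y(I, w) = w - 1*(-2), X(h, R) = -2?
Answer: -43459/37511 ≈ -1.1586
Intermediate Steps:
A = 34 (A = -8 + 42 = 34)
Y(I, w) = 6 - w (Y(I, w) = 8 - (w - 1*(-2)) = 8 - (w + 2) = 8 - (2 + w) = 8 + (-2 - w) = 6 - w)
C(Z, y) = 6 + y - Z (C(Z, y) = y + (6 - Z) = 6 + y - Z)
((-22380 - 18019) + (-17 - 73)*A)/(37701 + C(32, -164)) = ((-22380 - 18019) + (-17 - 73)*34)/(37701 + (6 - 164 - 1*32)) = (-40399 - 90*34)/(37701 + (6 - 164 - 32)) = (-40399 - 3060)/(37701 - 190) = -43459/37511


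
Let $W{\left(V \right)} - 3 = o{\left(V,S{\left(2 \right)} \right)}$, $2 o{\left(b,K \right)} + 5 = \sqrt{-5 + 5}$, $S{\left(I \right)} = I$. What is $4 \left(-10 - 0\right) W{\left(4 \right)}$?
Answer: $-20$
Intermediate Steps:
$o{\left(b,K \right)} = - \frac{5}{2}$ ($o{\left(b,K \right)} = - \frac{5}{2} + \frac{\sqrt{-5 + 5}}{2} = - \frac{5}{2} + \frac{\sqrt{0}}{2} = - \frac{5}{2} + \frac{1}{2} \cdot 0 = - \frac{5}{2} + 0 = - \frac{5}{2}$)
$W{\left(V \right)} = \frac{1}{2}$ ($W{\left(V \right)} = 3 - \frac{5}{2} = \frac{1}{2}$)
$4 \left(-10 - 0\right) W{\left(4 \right)} = 4 \left(-10 - 0\right) \frac{1}{2} = 4 \left(-10 + 0\right) \frac{1}{2} = 4 \left(-10\right) \frac{1}{2} = \left(-40\right) \frac{1}{2} = -20$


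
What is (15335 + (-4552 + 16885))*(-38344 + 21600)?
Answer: -463272992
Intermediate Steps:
(15335 + (-4552 + 16885))*(-38344 + 21600) = (15335 + 12333)*(-16744) = 27668*(-16744) = -463272992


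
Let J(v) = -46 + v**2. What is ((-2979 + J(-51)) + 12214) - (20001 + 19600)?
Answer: -27811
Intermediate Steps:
((-2979 + J(-51)) + 12214) - (20001 + 19600) = ((-2979 + (-46 + (-51)**2)) + 12214) - (20001 + 19600) = ((-2979 + (-46 + 2601)) + 12214) - 1*39601 = ((-2979 + 2555) + 12214) - 39601 = (-424 + 12214) - 39601 = 11790 - 39601 = -27811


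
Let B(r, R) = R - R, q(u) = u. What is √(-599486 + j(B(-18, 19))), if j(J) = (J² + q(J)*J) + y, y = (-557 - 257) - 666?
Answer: 3*I*√66774 ≈ 775.22*I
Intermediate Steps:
B(r, R) = 0
y = -1480 (y = -814 - 666 = -1480)
j(J) = -1480 + 2*J² (j(J) = (J² + J*J) - 1480 = (J² + J²) - 1480 = 2*J² - 1480 = -1480 + 2*J²)
√(-599486 + j(B(-18, 19))) = √(-599486 + (-1480 + 2*0²)) = √(-599486 + (-1480 + 2*0)) = √(-599486 + (-1480 + 0)) = √(-599486 - 1480) = √(-600966) = 3*I*√66774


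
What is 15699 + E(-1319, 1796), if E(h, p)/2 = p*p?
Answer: 6466931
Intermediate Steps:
E(h, p) = 2*p² (E(h, p) = 2*(p*p) = 2*p²)
15699 + E(-1319, 1796) = 15699 + 2*1796² = 15699 + 2*3225616 = 15699 + 6451232 = 6466931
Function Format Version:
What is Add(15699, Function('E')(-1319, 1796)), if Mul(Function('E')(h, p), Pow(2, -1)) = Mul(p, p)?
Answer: 6466931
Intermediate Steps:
Function('E')(h, p) = Mul(2, Pow(p, 2)) (Function('E')(h, p) = Mul(2, Mul(p, p)) = Mul(2, Pow(p, 2)))
Add(15699, Function('E')(-1319, 1796)) = Add(15699, Mul(2, Pow(1796, 2))) = Add(15699, Mul(2, 3225616)) = Add(15699, 6451232) = 6466931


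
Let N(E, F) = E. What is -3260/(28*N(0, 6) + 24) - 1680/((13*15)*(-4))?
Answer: -10427/78 ≈ -133.68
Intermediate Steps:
-3260/(28*N(0, 6) + 24) - 1680/((13*15)*(-4)) = -3260/(28*0 + 24) - 1680/((13*15)*(-4)) = -3260/(0 + 24) - 1680/(195*(-4)) = -3260/24 - 1680/(-780) = -3260*1/24 - 1680*(-1/780) = -815/6 + 28/13 = -10427/78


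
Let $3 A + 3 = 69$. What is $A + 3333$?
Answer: $3355$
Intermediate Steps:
$A = 22$ ($A = -1 + \frac{1}{3} \cdot 69 = -1 + 23 = 22$)
$A + 3333 = 22 + 3333 = 3355$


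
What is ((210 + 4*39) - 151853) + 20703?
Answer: -130784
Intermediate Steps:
((210 + 4*39) - 151853) + 20703 = ((210 + 156) - 151853) + 20703 = (366 - 151853) + 20703 = -151487 + 20703 = -130784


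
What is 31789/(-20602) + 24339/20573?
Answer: -21794717/60549278 ≈ -0.35995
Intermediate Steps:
31789/(-20602) + 24339/20573 = 31789*(-1/20602) + 24339*(1/20573) = -31789/20602 + 3477/2939 = -21794717/60549278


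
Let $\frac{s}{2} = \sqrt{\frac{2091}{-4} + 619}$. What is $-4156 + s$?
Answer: $-4156 + \sqrt{385} \approx -4136.4$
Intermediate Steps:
$s = \sqrt{385}$ ($s = 2 \sqrt{\frac{2091}{-4} + 619} = 2 \sqrt{2091 \left(- \frac{1}{4}\right) + 619} = 2 \sqrt{- \frac{2091}{4} + 619} = 2 \sqrt{\frac{385}{4}} = 2 \frac{\sqrt{385}}{2} = \sqrt{385} \approx 19.621$)
$-4156 + s = -4156 + \sqrt{385}$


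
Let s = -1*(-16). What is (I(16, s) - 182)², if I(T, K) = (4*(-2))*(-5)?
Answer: 20164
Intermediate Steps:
s = 16
I(T, K) = 40 (I(T, K) = -8*(-5) = 40)
(I(16, s) - 182)² = (40 - 182)² = (-142)² = 20164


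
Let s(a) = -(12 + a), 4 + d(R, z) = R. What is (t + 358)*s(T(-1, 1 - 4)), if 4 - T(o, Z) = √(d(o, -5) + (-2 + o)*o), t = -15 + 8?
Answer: -5616 + 351*I*√2 ≈ -5616.0 + 496.39*I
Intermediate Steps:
t = -7
d(R, z) = -4 + R
T(o, Z) = 4 - √(-4 + o + o*(-2 + o)) (T(o, Z) = 4 - √((-4 + o) + (-2 + o)*o) = 4 - √((-4 + o) + o*(-2 + o)) = 4 - √(-4 + o + o*(-2 + o)))
s(a) = -12 - a
(t + 358)*s(T(-1, 1 - 4)) = (-7 + 358)*(-12 - (4 - √(-4 + (-1)² - 1*(-1)))) = 351*(-12 - (4 - √(-4 + 1 + 1))) = 351*(-12 - (4 - √(-2))) = 351*(-12 - (4 - I*√2)) = 351*(-12 + (-4 + I*√2)) = 351*(-16 + I*√2) = -5616 + 351*I*√2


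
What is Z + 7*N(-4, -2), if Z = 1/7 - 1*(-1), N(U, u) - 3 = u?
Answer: 57/7 ≈ 8.1429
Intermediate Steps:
N(U, u) = 3 + u
Z = 8/7 (Z = ⅐ + 1 = 8/7 ≈ 1.1429)
Z + 7*N(-4, -2) = 8/7 + 7*(3 - 2) = 8/7 + 7*1 = 8/7 + 7 = 57/7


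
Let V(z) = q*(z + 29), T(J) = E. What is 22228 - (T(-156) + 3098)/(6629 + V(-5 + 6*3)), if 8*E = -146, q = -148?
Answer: 36708337/1652 ≈ 22221.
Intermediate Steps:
E = -73/4 (E = (⅛)*(-146) = -73/4 ≈ -18.250)
T(J) = -73/4
V(z) = -4292 - 148*z (V(z) = -148*(z + 29) = -148*(29 + z) = -4292 - 148*z)
22228 - (T(-156) + 3098)/(6629 + V(-5 + 6*3)) = 22228 - (-73/4 + 3098)/(6629 + (-4292 - 148*(-5 + 6*3))) = 22228 - 12319/(4*(6629 + (-4292 - 148*(-5 + 18)))) = 22228 - 12319/(4*(6629 + (-4292 - 148*13))) = 22228 - 12319/(4*(6629 + (-4292 - 1924))) = 22228 - 12319/(4*(6629 - 6216)) = 22228 - 12319/(4*413) = 22228 - 1*12319/1652 = 22228 - 12319/1652 = 36708337/1652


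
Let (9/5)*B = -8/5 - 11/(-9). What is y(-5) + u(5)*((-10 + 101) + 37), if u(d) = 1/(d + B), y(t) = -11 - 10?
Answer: 555/97 ≈ 5.7216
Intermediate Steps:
B = -17/81 (B = 5*(-8/5 - 11/(-9))/9 = 5*(-8*⅕ - 11*(-⅑))/9 = 5*(-8/5 + 11/9)/9 = (5/9)*(-17/45) = -17/81 ≈ -0.20988)
y(t) = -21
u(d) = 1/(-17/81 + d) (u(d) = 1/(d - 17/81) = 1/(-17/81 + d))
y(-5) + u(5)*((-10 + 101) + 37) = -21 + (81/(-17 + 81*5))*((-10 + 101) + 37) = -21 + (81/(-17 + 405))*(91 + 37) = -21 + (81/388)*128 = -21 + 2592/97 = 555/97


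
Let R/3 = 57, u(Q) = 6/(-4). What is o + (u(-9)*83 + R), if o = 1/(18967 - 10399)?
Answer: 398413/8568 ≈ 46.500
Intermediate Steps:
u(Q) = -3/2 (u(Q) = 6*(-¼) = -3/2)
o = 1/8568 ≈ 0.00011671
R = 171 (R = 3*57 = 171)
o + (u(-9)*83 + R) = 1/8568 + (-3/2*83 + 171) = 1/8568 + (-249/2 + 171) = 1/8568 + 93/2 = 398413/8568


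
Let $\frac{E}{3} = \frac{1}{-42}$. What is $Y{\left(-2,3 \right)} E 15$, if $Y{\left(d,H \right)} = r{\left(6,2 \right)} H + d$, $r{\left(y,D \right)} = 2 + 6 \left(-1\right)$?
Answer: $15$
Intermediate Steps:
$r{\left(y,D \right)} = -4$ ($r{\left(y,D \right)} = 2 - 6 = -4$)
$E = - \frac{1}{14}$ ($E = \frac{3}{-42} = 3 \left(- \frac{1}{42}\right) = - \frac{1}{14} \approx -0.071429$)
$Y{\left(d,H \right)} = d - 4 H$ ($Y{\left(d,H \right)} = - 4 H + d = d - 4 H$)
$Y{\left(-2,3 \right)} E 15 = \left(-2 - 12\right) \left(- \frac{1}{14}\right) 15 = \left(-14\right) \left(- \frac{1}{14}\right) 15 = 1 \cdot 15 = 15$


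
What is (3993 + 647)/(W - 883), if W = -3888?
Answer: -4640/4771 ≈ -0.97254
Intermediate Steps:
(3993 + 647)/(W - 883) = (3993 + 647)/(-3888 - 883) = 4640/(-4771) = 4640*(-1/4771) = -4640/4771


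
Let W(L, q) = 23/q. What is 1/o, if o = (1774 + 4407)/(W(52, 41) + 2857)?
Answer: 117160/253421 ≈ 0.46231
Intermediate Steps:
o = 253421/117160 (o = (1774 + 4407)/(23/41 + 2857) = 6181/(23*(1/41) + 2857) = 6181/(23/41 + 2857) = 6181/(117160/41) = 6181*(41/117160) = 253421/117160 ≈ 2.1630)
1/o = 1/(253421/117160) = 117160/253421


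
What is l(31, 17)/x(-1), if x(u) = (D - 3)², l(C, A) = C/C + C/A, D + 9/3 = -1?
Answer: 48/833 ≈ 0.057623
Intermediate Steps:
D = -4 (D = -3 - 1 = -4)
l(C, A) = 1 + C/A
x(u) = 49 (x(u) = (-4 - 3)² = (-7)² = 49)
l(31, 17)/x(-1) = ((17 + 31)/17)/49 = ((1/17)*48)*(1/49) = (48/17)*(1/49) = 48/833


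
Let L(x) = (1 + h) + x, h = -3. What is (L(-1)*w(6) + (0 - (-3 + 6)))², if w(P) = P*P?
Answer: 12321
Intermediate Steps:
L(x) = -2 + x (L(x) = (1 - 3) + x = -2 + x)
w(P) = P²
(L(-1)*w(6) + (0 - (-3 + 6)))² = ((-2 - 1)*6² + (0 - (-3 + 6)))² = (-3*36 + (0 - 1*3))² = (-108 + (0 - 3))² = (-108 - 3)² = (-111)² = 12321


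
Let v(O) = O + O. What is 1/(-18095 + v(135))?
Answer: -1/17825 ≈ -5.6101e-5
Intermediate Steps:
v(O) = 2*O
1/(-18095 + v(135)) = 1/(-18095 + 2*135) = 1/(-18095 + 270) = 1/(-17825) = -1/17825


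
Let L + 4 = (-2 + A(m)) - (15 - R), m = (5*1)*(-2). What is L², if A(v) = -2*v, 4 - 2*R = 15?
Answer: 169/4 ≈ 42.250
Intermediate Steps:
R = -11/2 (R = 2 - ½*15 = 2 - 15/2 = -11/2 ≈ -5.5000)
m = -10 (m = 5*(-2) = -10)
L = -13/2 (L = -4 + ((-2 - 2*(-10)) - (15 - 1*(-11/2))) = -4 + ((-2 + 20) - (15 + 11/2)) = -4 + (18 - 1*41/2) = -4 + (18 - 41/2) = -4 - 5/2 = -13/2 ≈ -6.5000)
L² = (-13/2)² = 169/4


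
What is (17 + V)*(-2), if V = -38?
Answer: 42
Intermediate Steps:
(17 + V)*(-2) = (17 - 38)*(-2) = -21*(-2) = 42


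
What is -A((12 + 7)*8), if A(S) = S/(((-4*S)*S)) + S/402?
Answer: -46007/122208 ≈ -0.37646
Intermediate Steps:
A(S) = -1/(4*S) + S/402 (A(S) = S/((-4*S²)) + S*(1/402) = S*(-1/(4*S²)) + S/402 = -1/(4*S) + S/402)
-A((12 + 7)*8) = -(-1/(8*(12 + 7))/4 + ((12 + 7)*8)/402) = -(-1/(4*(19*8)) + (19*8)/402) = -(-¼/152 + (1/402)*152) = -(-¼*1/152 + 76/201) = -(-1/608 + 76/201) = -1*46007/122208 = -46007/122208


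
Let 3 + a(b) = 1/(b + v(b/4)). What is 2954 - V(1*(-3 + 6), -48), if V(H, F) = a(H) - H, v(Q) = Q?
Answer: 44396/15 ≈ 2959.7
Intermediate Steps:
a(b) = -3 + 4/(5*b) (a(b) = -3 + 1/(b + b/4) = -3 + 1/(5*b/4) = -3 + 4/(5*b))
V(H, F) = -3 - H + 4/(5*H) (V(H, F) = (-3 + 4/(5*H)) - H = -3 - H + 4/(5*H))
2954 - V(1*(-3 + 6), -48) = 2954 - (-3 - (-3 + 6) + 4/(5*((1*(-3 + 6))))) = 2954 - (-3 - 3 + 4/(5*((1*3)))) = 2954 - (-3 - 1*3 + (4/5)/3) = 2954 - (-3 - 3 + (4/5)*(1/3)) = 2954 - (-3 - 3 + 4/15) = 2954 - 1*(-86/15) = 2954 + 86/15 = 44396/15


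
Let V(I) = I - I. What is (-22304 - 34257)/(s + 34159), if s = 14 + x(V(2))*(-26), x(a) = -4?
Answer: -56561/34277 ≈ -1.6501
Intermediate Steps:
V(I) = 0
s = 118 (s = 14 - 4*(-26) = 14 + 104 = 118)
(-22304 - 34257)/(s + 34159) = (-22304 - 34257)/(118 + 34159) = -56561/34277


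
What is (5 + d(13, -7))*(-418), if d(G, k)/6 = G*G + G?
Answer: -458546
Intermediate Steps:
d(G, k) = 6*G + 6*G² (d(G, k) = 6*(G*G + G) = 6*(G² + G) = 6*(G + G²) = 6*G + 6*G²)
(5 + d(13, -7))*(-418) = (5 + 6*13*(1 + 13))*(-418) = (5 + 6*13*14)*(-418) = (5 + 1092)*(-418) = 1097*(-418) = -458546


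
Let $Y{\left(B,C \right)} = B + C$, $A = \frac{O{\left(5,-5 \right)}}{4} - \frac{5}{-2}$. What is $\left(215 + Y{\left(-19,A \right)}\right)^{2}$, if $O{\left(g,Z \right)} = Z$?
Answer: $\frac{622521}{16} \approx 38908.0$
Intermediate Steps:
$A = \frac{5}{4}$ ($A = - \frac{5}{4} - \frac{5}{-2} = \left(-5\right) \frac{1}{4} - - \frac{5}{2} = - \frac{5}{4} + \frac{5}{2} = \frac{5}{4} \approx 1.25$)
$\left(215 + Y{\left(-19,A \right)}\right)^{2} = \left(215 + \left(-19 + \frac{5}{4}\right)\right)^{2} = \left(215 - \frac{71}{4}\right)^{2} = \left(\frac{789}{4}\right)^{2} = \frac{622521}{16}$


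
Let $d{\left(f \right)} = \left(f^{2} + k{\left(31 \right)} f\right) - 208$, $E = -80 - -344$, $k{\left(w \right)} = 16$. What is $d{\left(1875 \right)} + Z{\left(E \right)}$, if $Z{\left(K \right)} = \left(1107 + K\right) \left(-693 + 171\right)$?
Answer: $2829755$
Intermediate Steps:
$E = 264$ ($E = -80 + 344 = 264$)
$d{\left(f \right)} = -208 + f^{2} + 16 f$ ($d{\left(f \right)} = \left(f^{2} + 16 f\right) - 208 = -208 + f^{2} + 16 f$)
$Z{\left(K \right)} = -577854 - 522 K$ ($Z{\left(K \right)} = \left(1107 + K\right) \left(-522\right) = -577854 - 522 K$)
$d{\left(1875 \right)} + Z{\left(E \right)} = \left(-208 + 1875^{2} + 16 \cdot 1875\right) - 715662 = \left(-208 + 3515625 + 30000\right) - 715662 = 3545417 - 715662 = 2829755$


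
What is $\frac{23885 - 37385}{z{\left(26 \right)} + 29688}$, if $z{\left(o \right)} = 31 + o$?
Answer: $- \frac{300}{661} \approx -0.45386$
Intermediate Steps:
$\frac{23885 - 37385}{z{\left(26 \right)} + 29688} = \frac{23885 - 37385}{\left(31 + 26\right) + 29688} = - \frac{13500}{57 + 29688} = - \frac{13500}{29745} = \left(-13500\right) \frac{1}{29745} = - \frac{300}{661}$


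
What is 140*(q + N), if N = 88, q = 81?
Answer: 23660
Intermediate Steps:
140*(q + N) = 140*(81 + 88) = 140*169 = 23660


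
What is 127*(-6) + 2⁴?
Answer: -746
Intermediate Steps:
127*(-6) + 2⁴ = -762 + 16 = -746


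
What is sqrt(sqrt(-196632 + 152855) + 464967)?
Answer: sqrt(464967 + I*sqrt(43777)) ≈ 681.88 + 0.153*I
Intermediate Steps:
sqrt(sqrt(-196632 + 152855) + 464967) = sqrt(sqrt(-43777) + 464967) = sqrt(I*sqrt(43777) + 464967) = sqrt(464967 + I*sqrt(43777))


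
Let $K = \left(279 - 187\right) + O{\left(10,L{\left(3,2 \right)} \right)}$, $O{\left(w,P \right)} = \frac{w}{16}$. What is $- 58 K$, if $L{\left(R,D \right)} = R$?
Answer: $- \frac{21489}{4} \approx -5372.3$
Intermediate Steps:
$O{\left(w,P \right)} = \frac{w}{16}$ ($O{\left(w,P \right)} = w \frac{1}{16} = \frac{w}{16}$)
$K = \frac{741}{8}$ ($K = \left(279 - 187\right) + \frac{1}{16} \cdot 10 = 92 + \frac{5}{8} = \frac{741}{8} \approx 92.625$)
$- 58 K = \left(-58\right) \frac{741}{8} = - \frac{21489}{4}$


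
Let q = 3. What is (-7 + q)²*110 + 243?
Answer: 2003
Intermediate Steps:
(-7 + q)²*110 + 243 = (-7 + 3)²*110 + 243 = (-4)²*110 + 243 = 16*110 + 243 = 1760 + 243 = 2003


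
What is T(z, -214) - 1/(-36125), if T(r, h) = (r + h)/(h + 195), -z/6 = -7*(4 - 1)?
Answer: 3179019/686375 ≈ 4.6316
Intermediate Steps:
z = 126 (z = -(-42)*(4 - 1) = -(-42)*3 = -6*(-21) = 126)
T(r, h) = (h + r)/(195 + h)
T(z, -214) - 1/(-36125) = (-214 + 126)/(195 - 214) - 1/(-36125) = -88/(-19) - 1*(-1/36125) = -1/19*(-88) + 1/36125 = 88/19 + 1/36125 = 3179019/686375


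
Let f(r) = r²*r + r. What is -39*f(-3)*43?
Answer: 50310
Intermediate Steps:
f(r) = r + r³ (f(r) = r³ + r = r + r³)
-39*f(-3)*43 = -39*(-3 + (-3)³)*43 = -39*(-3 - 27)*43 = -39*(-30)*43 = 1170*43 = 50310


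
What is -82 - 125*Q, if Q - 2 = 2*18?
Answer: -4832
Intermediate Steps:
Q = 38 (Q = 2 + 2*18 = 2 + 36 = 38)
-82 - 125*Q = -82 - 125*38 = -82 - 4750 = -4832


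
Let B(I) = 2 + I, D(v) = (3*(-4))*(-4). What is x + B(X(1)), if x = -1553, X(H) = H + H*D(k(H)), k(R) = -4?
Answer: -1502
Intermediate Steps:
D(v) = 48 (D(v) = -12*(-4) = 48)
X(H) = 49*H (X(H) = H + H*48 = H + 48*H = 49*H)
x + B(X(1)) = -1553 + (2 + 49*1) = -1553 + (2 + 49) = -1553 + 51 = -1502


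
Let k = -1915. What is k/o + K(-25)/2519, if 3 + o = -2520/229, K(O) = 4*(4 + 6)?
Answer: 1104797945/8078433 ≈ 136.76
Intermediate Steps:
K(O) = 40 (K(O) = 4*10 = 40)
o = -3207/229 (o = -3 - 2520/229 = -3207/229 ≈ -14.004)
k/o + K(-25)/2519 = -1915/(-3207/229) + 40/2519 = -1915*(-229/3207) + 40*(1/2519) = 438535/3207 + 40/2519 = 1104797945/8078433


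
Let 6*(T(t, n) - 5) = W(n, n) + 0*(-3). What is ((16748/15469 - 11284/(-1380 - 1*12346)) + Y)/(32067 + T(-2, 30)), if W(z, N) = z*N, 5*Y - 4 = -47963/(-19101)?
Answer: 32516060712259/326704292473426170 ≈ 9.9528e-5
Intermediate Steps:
Y = 124367/95505 (Y = ⅘ + (-47963/(-19101))/5 = ⅘ + (-47963*(-1/19101))/5 = ⅘ + (⅕)*(47963/19101) = ⅘ + 47963/95505 = 124367/95505 ≈ 1.3022)
W(z, N) = N*z
T(t, n) = 5 + n²/6 (T(t, n) = 5 + (n*n + 0*(-3))/6 = 5 + (n² + 0)/6 = 5 + n²/6)
((16748/15469 - 11284/(-1380 - 1*12346)) + Y)/(32067 + T(-2, 30)) = ((16748/15469 - 11284/(-1380 - 1*12346)) + 124367/95505)/(32067 + (5 + (⅙)*30²)) = ((16748*(1/15469) - 11284/(-1380 - 12346)) + 124367/95505)/(32067 + (5 + (⅙)*900)) = ((16748/15469 - 11284/(-13726)) + 124367/95505)/(32067 + (5 + 150)) = ((16748/15469 - 11284*(-1/13726)) + 124367/95505)/(32067 + 155) = ((16748/15469 + 5642/6863) + 124367/95505)/32222 = (202217622/106163747 + 124367/95505)*(1/32222) = (32516060712259/10139168657235)*(1/32222) = 32516060712259/326704292473426170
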